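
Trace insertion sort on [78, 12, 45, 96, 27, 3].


Initial: [78, 12, 45, 96, 27, 3]
Insert 12: [12, 78, 45, 96, 27, 3]
Insert 45: [12, 45, 78, 96, 27, 3]
Insert 96: [12, 45, 78, 96, 27, 3]
Insert 27: [12, 27, 45, 78, 96, 3]
Insert 3: [3, 12, 27, 45, 78, 96]

Sorted: [3, 12, 27, 45, 78, 96]


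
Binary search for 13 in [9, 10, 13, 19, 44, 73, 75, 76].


Step 1: lo=0, hi=7, mid=3, val=19
Step 2: lo=0, hi=2, mid=1, val=10
Step 3: lo=2, hi=2, mid=2, val=13

Found at index 2


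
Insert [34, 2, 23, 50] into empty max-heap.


Insert 34: [34]
Insert 2: [34, 2]
Insert 23: [34, 2, 23]
Insert 50: [50, 34, 23, 2]

Final heap: [50, 34, 23, 2]


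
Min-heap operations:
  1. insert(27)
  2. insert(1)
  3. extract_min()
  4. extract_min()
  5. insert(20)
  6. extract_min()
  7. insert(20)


insert(27) -> [27]
insert(1) -> [1, 27]
extract_min()->1, [27]
extract_min()->27, []
insert(20) -> [20]
extract_min()->20, []
insert(20) -> [20]

Final heap: [20]


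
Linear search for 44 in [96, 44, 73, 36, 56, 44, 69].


i=0: 96!=44
i=1: 44==44 found!

Found at 1, 2 comps


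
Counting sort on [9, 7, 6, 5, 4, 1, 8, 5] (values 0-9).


Input: [9, 7, 6, 5, 4, 1, 8, 5]
Counts: [0, 1, 0, 0, 1, 2, 1, 1, 1, 1]

Sorted: [1, 4, 5, 5, 6, 7, 8, 9]


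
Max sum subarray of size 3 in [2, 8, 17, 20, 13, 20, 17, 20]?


[0:3]: 27
[1:4]: 45
[2:5]: 50
[3:6]: 53
[4:7]: 50
[5:8]: 57

Max: 57 at [5:8]


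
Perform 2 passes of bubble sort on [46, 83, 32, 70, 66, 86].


Initial: [46, 83, 32, 70, 66, 86]
Pass 1: [46, 32, 70, 66, 83, 86] (3 swaps)
Pass 2: [32, 46, 66, 70, 83, 86] (2 swaps)

After 2 passes: [32, 46, 66, 70, 83, 86]


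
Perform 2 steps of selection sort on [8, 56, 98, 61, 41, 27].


Initial: [8, 56, 98, 61, 41, 27]
Step 1: min=8 at 0
  Swap: [8, 56, 98, 61, 41, 27]
Step 2: min=27 at 5
  Swap: [8, 27, 98, 61, 41, 56]

After 2 steps: [8, 27, 98, 61, 41, 56]


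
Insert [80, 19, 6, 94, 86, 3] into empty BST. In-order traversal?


Insert 80: root
Insert 19: L from 80
Insert 6: L from 80 -> L from 19
Insert 94: R from 80
Insert 86: R from 80 -> L from 94
Insert 3: L from 80 -> L from 19 -> L from 6

In-order: [3, 6, 19, 80, 86, 94]


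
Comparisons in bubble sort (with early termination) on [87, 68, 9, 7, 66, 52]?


Algorithm: bubble sort (with early termination)
Input: [87, 68, 9, 7, 66, 52]
Sorted: [7, 9, 52, 66, 68, 87]

14


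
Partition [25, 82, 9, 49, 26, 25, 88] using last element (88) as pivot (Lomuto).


Pivot: 88
  25 <= 88: advance i (no swap)
  82 <= 88: advance i (no swap)
  9 <= 88: advance i (no swap)
  49 <= 88: advance i (no swap)
  26 <= 88: advance i (no swap)
  25 <= 88: advance i (no swap)
Place pivot at 6: [25, 82, 9, 49, 26, 25, 88]

Partitioned: [25, 82, 9, 49, 26, 25, 88]


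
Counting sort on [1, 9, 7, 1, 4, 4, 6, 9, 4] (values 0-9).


Input: [1, 9, 7, 1, 4, 4, 6, 9, 4]
Counts: [0, 2, 0, 0, 3, 0, 1, 1, 0, 2]

Sorted: [1, 1, 4, 4, 4, 6, 7, 9, 9]


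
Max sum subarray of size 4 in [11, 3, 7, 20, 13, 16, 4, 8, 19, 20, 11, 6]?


[0:4]: 41
[1:5]: 43
[2:6]: 56
[3:7]: 53
[4:8]: 41
[5:9]: 47
[6:10]: 51
[7:11]: 58
[8:12]: 56

Max: 58 at [7:11]


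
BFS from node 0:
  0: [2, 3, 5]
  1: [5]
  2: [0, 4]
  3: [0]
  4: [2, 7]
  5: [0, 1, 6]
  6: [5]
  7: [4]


Visit 0, enqueue [2, 3, 5]
Visit 2, enqueue [4]
Visit 3, enqueue []
Visit 5, enqueue [1, 6]
Visit 4, enqueue [7]
Visit 1, enqueue []
Visit 6, enqueue []
Visit 7, enqueue []

BFS order: [0, 2, 3, 5, 4, 1, 6, 7]


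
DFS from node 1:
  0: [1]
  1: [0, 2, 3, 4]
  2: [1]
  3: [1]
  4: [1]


Visit 1, push [4, 3, 2, 0]
Visit 0, push []
Visit 2, push []
Visit 3, push []
Visit 4, push []

DFS order: [1, 0, 2, 3, 4]


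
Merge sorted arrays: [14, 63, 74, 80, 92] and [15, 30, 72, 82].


Take 14 from A
Take 15 from B
Take 30 from B
Take 63 from A
Take 72 from B
Take 74 from A
Take 80 from A
Take 82 from B

Merged: [14, 15, 30, 63, 72, 74, 80, 82, 92]


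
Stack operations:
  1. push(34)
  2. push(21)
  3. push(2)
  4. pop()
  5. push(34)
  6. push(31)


push(34) -> [34]
push(21) -> [34, 21]
push(2) -> [34, 21, 2]
pop()->2, [34, 21]
push(34) -> [34, 21, 34]
push(31) -> [34, 21, 34, 31]

Final stack: [34, 21, 34, 31]


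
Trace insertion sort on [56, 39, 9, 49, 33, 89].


Initial: [56, 39, 9, 49, 33, 89]
Insert 39: [39, 56, 9, 49, 33, 89]
Insert 9: [9, 39, 56, 49, 33, 89]
Insert 49: [9, 39, 49, 56, 33, 89]
Insert 33: [9, 33, 39, 49, 56, 89]
Insert 89: [9, 33, 39, 49, 56, 89]

Sorted: [9, 33, 39, 49, 56, 89]


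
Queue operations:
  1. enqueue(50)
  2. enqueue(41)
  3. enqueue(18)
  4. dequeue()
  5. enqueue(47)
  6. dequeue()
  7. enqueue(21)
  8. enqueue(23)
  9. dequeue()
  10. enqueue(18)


enqueue(50) -> [50]
enqueue(41) -> [50, 41]
enqueue(18) -> [50, 41, 18]
dequeue()->50, [41, 18]
enqueue(47) -> [41, 18, 47]
dequeue()->41, [18, 47]
enqueue(21) -> [18, 47, 21]
enqueue(23) -> [18, 47, 21, 23]
dequeue()->18, [47, 21, 23]
enqueue(18) -> [47, 21, 23, 18]

Final queue: [47, 21, 23, 18]


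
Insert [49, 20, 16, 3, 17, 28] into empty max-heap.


Insert 49: [49]
Insert 20: [49, 20]
Insert 16: [49, 20, 16]
Insert 3: [49, 20, 16, 3]
Insert 17: [49, 20, 16, 3, 17]
Insert 28: [49, 20, 28, 3, 17, 16]

Final heap: [49, 20, 28, 3, 17, 16]


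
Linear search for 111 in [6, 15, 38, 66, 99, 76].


i=0: 6!=111
i=1: 15!=111
i=2: 38!=111
i=3: 66!=111
i=4: 99!=111
i=5: 76!=111

Not found, 6 comps


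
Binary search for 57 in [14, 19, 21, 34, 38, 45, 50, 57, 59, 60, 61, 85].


Step 1: lo=0, hi=11, mid=5, val=45
Step 2: lo=6, hi=11, mid=8, val=59
Step 3: lo=6, hi=7, mid=6, val=50
Step 4: lo=7, hi=7, mid=7, val=57

Found at index 7


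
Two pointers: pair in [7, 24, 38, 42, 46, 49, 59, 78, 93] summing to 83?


lo=0(7)+hi=8(93)=100
lo=0(7)+hi=7(78)=85
lo=0(7)+hi=6(59)=66
lo=1(24)+hi=6(59)=83

Yes: 24+59=83


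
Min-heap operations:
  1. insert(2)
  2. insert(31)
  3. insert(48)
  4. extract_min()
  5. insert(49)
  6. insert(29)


insert(2) -> [2]
insert(31) -> [2, 31]
insert(48) -> [2, 31, 48]
extract_min()->2, [31, 48]
insert(49) -> [31, 48, 49]
insert(29) -> [29, 31, 49, 48]

Final heap: [29, 31, 49, 48]


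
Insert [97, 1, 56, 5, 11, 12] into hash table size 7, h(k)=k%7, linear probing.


Insert 97: h=6 -> slot 6
Insert 1: h=1 -> slot 1
Insert 56: h=0 -> slot 0
Insert 5: h=5 -> slot 5
Insert 11: h=4 -> slot 4
Insert 12: h=5, 4 probes -> slot 2

Table: [56, 1, 12, None, 11, 5, 97]


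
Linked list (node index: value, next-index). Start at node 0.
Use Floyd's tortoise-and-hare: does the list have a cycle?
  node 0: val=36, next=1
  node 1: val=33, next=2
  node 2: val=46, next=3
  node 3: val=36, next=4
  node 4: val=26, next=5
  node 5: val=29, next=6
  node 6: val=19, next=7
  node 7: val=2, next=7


Floyd's tortoise (slow, +1) and hare (fast, +2):
  init: slow=0, fast=0
  step 1: slow=1, fast=2
  step 2: slow=2, fast=4
  step 3: slow=3, fast=6
  step 4: slow=4, fast=7
  step 5: slow=5, fast=7
  step 6: slow=6, fast=7
  step 7: slow=7, fast=7
  slow == fast at node 7: cycle detected

Cycle: yes


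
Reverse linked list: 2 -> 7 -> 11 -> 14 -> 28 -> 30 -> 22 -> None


Step 1: curr=2, set curr.next=prev(None) | reversed so far: 2
Step 2: curr=7, set curr.next=prev(2) | reversed so far: 7 -> 2
Step 3: curr=11, set curr.next=prev(7) | reversed so far: 11 -> 7 -> 2
Step 4: curr=14, set curr.next=prev(11) | reversed so far: 14 -> 11 -> 7 -> 2
Step 5: curr=28, set curr.next=prev(14) | reversed so far: 28 -> 14 -> 11 -> 7 -> 2
Step 6: curr=30, set curr.next=prev(28) | reversed so far: 30 -> 28 -> 14 -> 11 -> 7 -> 2
Step 7: curr=22, set curr.next=prev(30) | reversed so far: 22 -> 30 -> 28 -> 14 -> 11 -> 7 -> 2

22 -> 30 -> 28 -> 14 -> 11 -> 7 -> 2 -> None


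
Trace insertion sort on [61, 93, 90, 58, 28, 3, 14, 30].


Initial: [61, 93, 90, 58, 28, 3, 14, 30]
Insert 93: [61, 93, 90, 58, 28, 3, 14, 30]
Insert 90: [61, 90, 93, 58, 28, 3, 14, 30]
Insert 58: [58, 61, 90, 93, 28, 3, 14, 30]
Insert 28: [28, 58, 61, 90, 93, 3, 14, 30]
Insert 3: [3, 28, 58, 61, 90, 93, 14, 30]
Insert 14: [3, 14, 28, 58, 61, 90, 93, 30]
Insert 30: [3, 14, 28, 30, 58, 61, 90, 93]

Sorted: [3, 14, 28, 30, 58, 61, 90, 93]


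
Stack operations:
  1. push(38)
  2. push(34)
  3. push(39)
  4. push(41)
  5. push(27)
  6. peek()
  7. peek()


push(38) -> [38]
push(34) -> [38, 34]
push(39) -> [38, 34, 39]
push(41) -> [38, 34, 39, 41]
push(27) -> [38, 34, 39, 41, 27]
peek()->27
peek()->27

Final stack: [38, 34, 39, 41, 27]


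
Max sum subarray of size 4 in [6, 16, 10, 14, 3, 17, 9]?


[0:4]: 46
[1:5]: 43
[2:6]: 44
[3:7]: 43

Max: 46 at [0:4]


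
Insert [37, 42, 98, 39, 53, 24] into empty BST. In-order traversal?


Insert 37: root
Insert 42: R from 37
Insert 98: R from 37 -> R from 42
Insert 39: R from 37 -> L from 42
Insert 53: R from 37 -> R from 42 -> L from 98
Insert 24: L from 37

In-order: [24, 37, 39, 42, 53, 98]


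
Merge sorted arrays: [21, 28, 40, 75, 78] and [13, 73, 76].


Take 13 from B
Take 21 from A
Take 28 from A
Take 40 from A
Take 73 from B
Take 75 from A
Take 76 from B

Merged: [13, 21, 28, 40, 73, 75, 76, 78]


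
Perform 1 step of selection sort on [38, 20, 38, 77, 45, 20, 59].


Initial: [38, 20, 38, 77, 45, 20, 59]
Step 1: min=20 at 1
  Swap: [20, 38, 38, 77, 45, 20, 59]

After 1 step: [20, 38, 38, 77, 45, 20, 59]


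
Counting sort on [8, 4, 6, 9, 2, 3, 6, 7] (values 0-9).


Input: [8, 4, 6, 9, 2, 3, 6, 7]
Counts: [0, 0, 1, 1, 1, 0, 2, 1, 1, 1]

Sorted: [2, 3, 4, 6, 6, 7, 8, 9]


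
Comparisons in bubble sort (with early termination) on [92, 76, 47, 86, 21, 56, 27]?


Algorithm: bubble sort (with early termination)
Input: [92, 76, 47, 86, 21, 56, 27]
Sorted: [21, 27, 47, 56, 76, 86, 92]

21


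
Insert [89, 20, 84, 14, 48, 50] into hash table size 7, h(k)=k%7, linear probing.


Insert 89: h=5 -> slot 5
Insert 20: h=6 -> slot 6
Insert 84: h=0 -> slot 0
Insert 14: h=0, 1 probes -> slot 1
Insert 48: h=6, 3 probes -> slot 2
Insert 50: h=1, 2 probes -> slot 3

Table: [84, 14, 48, 50, None, 89, 20]


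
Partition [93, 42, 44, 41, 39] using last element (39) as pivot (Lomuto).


Pivot: 39
Place pivot at 0: [39, 42, 44, 41, 93]

Partitioned: [39, 42, 44, 41, 93]


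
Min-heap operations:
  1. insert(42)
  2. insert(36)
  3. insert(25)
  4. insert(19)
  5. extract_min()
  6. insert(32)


insert(42) -> [42]
insert(36) -> [36, 42]
insert(25) -> [25, 42, 36]
insert(19) -> [19, 25, 36, 42]
extract_min()->19, [25, 42, 36]
insert(32) -> [25, 32, 36, 42]

Final heap: [25, 32, 36, 42]


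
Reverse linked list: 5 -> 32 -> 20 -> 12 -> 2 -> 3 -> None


Step 1: curr=5, set curr.next=prev(None) | reversed so far: 5
Step 2: curr=32, set curr.next=prev(5) | reversed so far: 32 -> 5
Step 3: curr=20, set curr.next=prev(32) | reversed so far: 20 -> 32 -> 5
Step 4: curr=12, set curr.next=prev(20) | reversed so far: 12 -> 20 -> 32 -> 5
Step 5: curr=2, set curr.next=prev(12) | reversed so far: 2 -> 12 -> 20 -> 32 -> 5
Step 6: curr=3, set curr.next=prev(2) | reversed so far: 3 -> 2 -> 12 -> 20 -> 32 -> 5

3 -> 2 -> 12 -> 20 -> 32 -> 5 -> None


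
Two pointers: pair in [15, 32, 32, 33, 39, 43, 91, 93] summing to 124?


lo=0(15)+hi=7(93)=108
lo=1(32)+hi=7(93)=125
lo=1(32)+hi=6(91)=123
lo=2(32)+hi=6(91)=123
lo=3(33)+hi=6(91)=124

Yes: 33+91=124


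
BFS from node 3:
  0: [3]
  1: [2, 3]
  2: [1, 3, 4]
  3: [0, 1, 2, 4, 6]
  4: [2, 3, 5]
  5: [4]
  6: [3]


Visit 3, enqueue [0, 1, 2, 4, 6]
Visit 0, enqueue []
Visit 1, enqueue []
Visit 2, enqueue []
Visit 4, enqueue [5]
Visit 6, enqueue []
Visit 5, enqueue []

BFS order: [3, 0, 1, 2, 4, 6, 5]


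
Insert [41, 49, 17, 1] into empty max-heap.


Insert 41: [41]
Insert 49: [49, 41]
Insert 17: [49, 41, 17]
Insert 1: [49, 41, 17, 1]

Final heap: [49, 41, 17, 1]


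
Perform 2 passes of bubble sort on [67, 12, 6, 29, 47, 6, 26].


Initial: [67, 12, 6, 29, 47, 6, 26]
Pass 1: [12, 6, 29, 47, 6, 26, 67] (6 swaps)
Pass 2: [6, 12, 29, 6, 26, 47, 67] (3 swaps)

After 2 passes: [6, 12, 29, 6, 26, 47, 67]


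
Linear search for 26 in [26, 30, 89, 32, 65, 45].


i=0: 26==26 found!

Found at 0, 1 comps


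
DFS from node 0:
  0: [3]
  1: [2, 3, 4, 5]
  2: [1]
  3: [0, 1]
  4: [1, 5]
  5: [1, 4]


Visit 0, push [3]
Visit 3, push [1]
Visit 1, push [5, 4, 2]
Visit 2, push []
Visit 4, push [5]
Visit 5, push []

DFS order: [0, 3, 1, 2, 4, 5]


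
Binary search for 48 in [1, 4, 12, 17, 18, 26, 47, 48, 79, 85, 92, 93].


Step 1: lo=0, hi=11, mid=5, val=26
Step 2: lo=6, hi=11, mid=8, val=79
Step 3: lo=6, hi=7, mid=6, val=47
Step 4: lo=7, hi=7, mid=7, val=48

Found at index 7


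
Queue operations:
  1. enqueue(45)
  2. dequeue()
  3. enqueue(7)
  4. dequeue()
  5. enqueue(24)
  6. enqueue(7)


enqueue(45) -> [45]
dequeue()->45, []
enqueue(7) -> [7]
dequeue()->7, []
enqueue(24) -> [24]
enqueue(7) -> [24, 7]

Final queue: [24, 7]


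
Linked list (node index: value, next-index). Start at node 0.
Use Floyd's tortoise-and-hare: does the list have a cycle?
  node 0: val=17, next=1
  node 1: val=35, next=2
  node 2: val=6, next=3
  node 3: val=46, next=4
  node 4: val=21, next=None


Floyd's tortoise (slow, +1) and hare (fast, +2):
  init: slow=0, fast=0
  step 1: slow=1, fast=2
  step 2: slow=2, fast=4
  step 3: fast -> None, no cycle

Cycle: no


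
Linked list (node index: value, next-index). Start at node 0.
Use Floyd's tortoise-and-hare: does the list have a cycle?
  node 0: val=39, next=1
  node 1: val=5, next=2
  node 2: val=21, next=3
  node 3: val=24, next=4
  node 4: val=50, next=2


Floyd's tortoise (slow, +1) and hare (fast, +2):
  init: slow=0, fast=0
  step 1: slow=1, fast=2
  step 2: slow=2, fast=4
  step 3: slow=3, fast=3
  slow == fast at node 3: cycle detected

Cycle: yes


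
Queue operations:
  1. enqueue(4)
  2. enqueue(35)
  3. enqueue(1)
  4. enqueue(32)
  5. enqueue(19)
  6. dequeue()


enqueue(4) -> [4]
enqueue(35) -> [4, 35]
enqueue(1) -> [4, 35, 1]
enqueue(32) -> [4, 35, 1, 32]
enqueue(19) -> [4, 35, 1, 32, 19]
dequeue()->4, [35, 1, 32, 19]

Final queue: [35, 1, 32, 19]


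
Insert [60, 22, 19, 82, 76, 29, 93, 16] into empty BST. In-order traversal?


Insert 60: root
Insert 22: L from 60
Insert 19: L from 60 -> L from 22
Insert 82: R from 60
Insert 76: R from 60 -> L from 82
Insert 29: L from 60 -> R from 22
Insert 93: R from 60 -> R from 82
Insert 16: L from 60 -> L from 22 -> L from 19

In-order: [16, 19, 22, 29, 60, 76, 82, 93]


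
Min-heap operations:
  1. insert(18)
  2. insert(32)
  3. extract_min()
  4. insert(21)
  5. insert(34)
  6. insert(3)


insert(18) -> [18]
insert(32) -> [18, 32]
extract_min()->18, [32]
insert(21) -> [21, 32]
insert(34) -> [21, 32, 34]
insert(3) -> [3, 21, 34, 32]

Final heap: [3, 21, 34, 32]


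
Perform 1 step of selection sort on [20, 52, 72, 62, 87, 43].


Initial: [20, 52, 72, 62, 87, 43]
Step 1: min=20 at 0
  Swap: [20, 52, 72, 62, 87, 43]

After 1 step: [20, 52, 72, 62, 87, 43]


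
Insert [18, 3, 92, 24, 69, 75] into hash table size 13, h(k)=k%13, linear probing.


Insert 18: h=5 -> slot 5
Insert 3: h=3 -> slot 3
Insert 92: h=1 -> slot 1
Insert 24: h=11 -> slot 11
Insert 69: h=4 -> slot 4
Insert 75: h=10 -> slot 10

Table: [None, 92, None, 3, 69, 18, None, None, None, None, 75, 24, None]


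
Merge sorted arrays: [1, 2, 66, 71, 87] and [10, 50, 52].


Take 1 from A
Take 2 from A
Take 10 from B
Take 50 from B
Take 52 from B

Merged: [1, 2, 10, 50, 52, 66, 71, 87]


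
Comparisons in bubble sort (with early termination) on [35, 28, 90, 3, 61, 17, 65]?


Algorithm: bubble sort (with early termination)
Input: [35, 28, 90, 3, 61, 17, 65]
Sorted: [3, 17, 28, 35, 61, 65, 90]

20


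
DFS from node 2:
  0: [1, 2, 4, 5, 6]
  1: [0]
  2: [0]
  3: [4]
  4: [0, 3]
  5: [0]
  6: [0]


Visit 2, push [0]
Visit 0, push [6, 5, 4, 1]
Visit 1, push []
Visit 4, push [3]
Visit 3, push []
Visit 5, push []
Visit 6, push []

DFS order: [2, 0, 1, 4, 3, 5, 6]


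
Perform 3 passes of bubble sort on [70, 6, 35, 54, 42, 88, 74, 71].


Initial: [70, 6, 35, 54, 42, 88, 74, 71]
Pass 1: [6, 35, 54, 42, 70, 74, 71, 88] (6 swaps)
Pass 2: [6, 35, 42, 54, 70, 71, 74, 88] (2 swaps)
Pass 3: [6, 35, 42, 54, 70, 71, 74, 88] (0 swaps)

After 3 passes: [6, 35, 42, 54, 70, 71, 74, 88]


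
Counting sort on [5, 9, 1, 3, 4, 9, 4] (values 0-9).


Input: [5, 9, 1, 3, 4, 9, 4]
Counts: [0, 1, 0, 1, 2, 1, 0, 0, 0, 2]

Sorted: [1, 3, 4, 4, 5, 9, 9]


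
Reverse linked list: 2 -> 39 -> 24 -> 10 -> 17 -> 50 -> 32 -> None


Step 1: curr=2, set curr.next=prev(None) | reversed so far: 2
Step 2: curr=39, set curr.next=prev(2) | reversed so far: 39 -> 2
Step 3: curr=24, set curr.next=prev(39) | reversed so far: 24 -> 39 -> 2
Step 4: curr=10, set curr.next=prev(24) | reversed so far: 10 -> 24 -> 39 -> 2
Step 5: curr=17, set curr.next=prev(10) | reversed so far: 17 -> 10 -> 24 -> 39 -> 2
Step 6: curr=50, set curr.next=prev(17) | reversed so far: 50 -> 17 -> 10 -> 24 -> 39 -> 2
Step 7: curr=32, set curr.next=prev(50) | reversed so far: 32 -> 50 -> 17 -> 10 -> 24 -> 39 -> 2

32 -> 50 -> 17 -> 10 -> 24 -> 39 -> 2 -> None


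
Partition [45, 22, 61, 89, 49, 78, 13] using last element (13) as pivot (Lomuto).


Pivot: 13
Place pivot at 0: [13, 22, 61, 89, 49, 78, 45]

Partitioned: [13, 22, 61, 89, 49, 78, 45]


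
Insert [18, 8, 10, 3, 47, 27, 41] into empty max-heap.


Insert 18: [18]
Insert 8: [18, 8]
Insert 10: [18, 8, 10]
Insert 3: [18, 8, 10, 3]
Insert 47: [47, 18, 10, 3, 8]
Insert 27: [47, 18, 27, 3, 8, 10]
Insert 41: [47, 18, 41, 3, 8, 10, 27]

Final heap: [47, 18, 41, 3, 8, 10, 27]


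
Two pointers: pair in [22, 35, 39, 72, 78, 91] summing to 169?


lo=0(22)+hi=5(91)=113
lo=1(35)+hi=5(91)=126
lo=2(39)+hi=5(91)=130
lo=3(72)+hi=5(91)=163
lo=4(78)+hi=5(91)=169

Yes: 78+91=169


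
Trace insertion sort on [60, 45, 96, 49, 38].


Initial: [60, 45, 96, 49, 38]
Insert 45: [45, 60, 96, 49, 38]
Insert 96: [45, 60, 96, 49, 38]
Insert 49: [45, 49, 60, 96, 38]
Insert 38: [38, 45, 49, 60, 96]

Sorted: [38, 45, 49, 60, 96]


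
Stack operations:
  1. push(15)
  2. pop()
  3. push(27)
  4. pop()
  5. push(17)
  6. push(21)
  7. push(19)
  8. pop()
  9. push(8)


push(15) -> [15]
pop()->15, []
push(27) -> [27]
pop()->27, []
push(17) -> [17]
push(21) -> [17, 21]
push(19) -> [17, 21, 19]
pop()->19, [17, 21]
push(8) -> [17, 21, 8]

Final stack: [17, 21, 8]


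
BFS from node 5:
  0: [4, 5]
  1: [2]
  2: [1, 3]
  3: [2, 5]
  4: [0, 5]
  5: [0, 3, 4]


Visit 5, enqueue [0, 3, 4]
Visit 0, enqueue []
Visit 3, enqueue [2]
Visit 4, enqueue []
Visit 2, enqueue [1]
Visit 1, enqueue []

BFS order: [5, 0, 3, 4, 2, 1]


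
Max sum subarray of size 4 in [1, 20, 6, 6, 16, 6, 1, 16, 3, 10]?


[0:4]: 33
[1:5]: 48
[2:6]: 34
[3:7]: 29
[4:8]: 39
[5:9]: 26
[6:10]: 30

Max: 48 at [1:5]


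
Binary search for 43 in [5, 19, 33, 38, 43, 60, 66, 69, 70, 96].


Step 1: lo=0, hi=9, mid=4, val=43

Found at index 4


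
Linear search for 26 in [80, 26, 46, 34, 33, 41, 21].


i=0: 80!=26
i=1: 26==26 found!

Found at 1, 2 comps


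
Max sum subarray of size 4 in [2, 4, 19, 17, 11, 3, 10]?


[0:4]: 42
[1:5]: 51
[2:6]: 50
[3:7]: 41

Max: 51 at [1:5]


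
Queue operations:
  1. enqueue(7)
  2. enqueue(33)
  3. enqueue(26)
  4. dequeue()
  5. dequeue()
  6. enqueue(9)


enqueue(7) -> [7]
enqueue(33) -> [7, 33]
enqueue(26) -> [7, 33, 26]
dequeue()->7, [33, 26]
dequeue()->33, [26]
enqueue(9) -> [26, 9]

Final queue: [26, 9]


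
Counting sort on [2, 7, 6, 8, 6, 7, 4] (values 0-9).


Input: [2, 7, 6, 8, 6, 7, 4]
Counts: [0, 0, 1, 0, 1, 0, 2, 2, 1, 0]

Sorted: [2, 4, 6, 6, 7, 7, 8]


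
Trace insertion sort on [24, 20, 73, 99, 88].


Initial: [24, 20, 73, 99, 88]
Insert 20: [20, 24, 73, 99, 88]
Insert 73: [20, 24, 73, 99, 88]
Insert 99: [20, 24, 73, 99, 88]
Insert 88: [20, 24, 73, 88, 99]

Sorted: [20, 24, 73, 88, 99]


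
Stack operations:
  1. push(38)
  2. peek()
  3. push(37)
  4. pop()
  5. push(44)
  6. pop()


push(38) -> [38]
peek()->38
push(37) -> [38, 37]
pop()->37, [38]
push(44) -> [38, 44]
pop()->44, [38]

Final stack: [38]


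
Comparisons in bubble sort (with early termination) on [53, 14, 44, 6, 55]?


Algorithm: bubble sort (with early termination)
Input: [53, 14, 44, 6, 55]
Sorted: [6, 14, 44, 53, 55]

10


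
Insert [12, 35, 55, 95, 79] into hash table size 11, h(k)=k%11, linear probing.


Insert 12: h=1 -> slot 1
Insert 35: h=2 -> slot 2
Insert 55: h=0 -> slot 0
Insert 95: h=7 -> slot 7
Insert 79: h=2, 1 probes -> slot 3

Table: [55, 12, 35, 79, None, None, None, 95, None, None, None]


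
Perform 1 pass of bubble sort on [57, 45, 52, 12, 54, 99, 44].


Initial: [57, 45, 52, 12, 54, 99, 44]
Pass 1: [45, 52, 12, 54, 57, 44, 99] (5 swaps)

After 1 pass: [45, 52, 12, 54, 57, 44, 99]


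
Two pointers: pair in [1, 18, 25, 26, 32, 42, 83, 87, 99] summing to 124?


lo=0(1)+hi=8(99)=100
lo=1(18)+hi=8(99)=117
lo=2(25)+hi=8(99)=124

Yes: 25+99=124


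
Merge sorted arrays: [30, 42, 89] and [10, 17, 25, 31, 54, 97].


Take 10 from B
Take 17 from B
Take 25 from B
Take 30 from A
Take 31 from B
Take 42 from A
Take 54 from B
Take 89 from A

Merged: [10, 17, 25, 30, 31, 42, 54, 89, 97]


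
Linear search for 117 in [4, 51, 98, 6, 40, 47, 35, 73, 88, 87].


i=0: 4!=117
i=1: 51!=117
i=2: 98!=117
i=3: 6!=117
i=4: 40!=117
i=5: 47!=117
i=6: 35!=117
i=7: 73!=117
i=8: 88!=117
i=9: 87!=117

Not found, 10 comps


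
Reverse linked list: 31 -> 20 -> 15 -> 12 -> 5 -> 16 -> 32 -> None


Step 1: curr=31, set curr.next=prev(None) | reversed so far: 31
Step 2: curr=20, set curr.next=prev(31) | reversed so far: 20 -> 31
Step 3: curr=15, set curr.next=prev(20) | reversed so far: 15 -> 20 -> 31
Step 4: curr=12, set curr.next=prev(15) | reversed so far: 12 -> 15 -> 20 -> 31
Step 5: curr=5, set curr.next=prev(12) | reversed so far: 5 -> 12 -> 15 -> 20 -> 31
Step 6: curr=16, set curr.next=prev(5) | reversed so far: 16 -> 5 -> 12 -> 15 -> 20 -> 31
Step 7: curr=32, set curr.next=prev(16) | reversed so far: 32 -> 16 -> 5 -> 12 -> 15 -> 20 -> 31

32 -> 16 -> 5 -> 12 -> 15 -> 20 -> 31 -> None


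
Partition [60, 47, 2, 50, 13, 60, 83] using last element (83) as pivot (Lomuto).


Pivot: 83
  60 <= 83: advance i (no swap)
  47 <= 83: advance i (no swap)
  2 <= 83: advance i (no swap)
  50 <= 83: advance i (no swap)
  13 <= 83: advance i (no swap)
  60 <= 83: advance i (no swap)
Place pivot at 6: [60, 47, 2, 50, 13, 60, 83]

Partitioned: [60, 47, 2, 50, 13, 60, 83]


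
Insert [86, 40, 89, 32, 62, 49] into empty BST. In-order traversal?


Insert 86: root
Insert 40: L from 86
Insert 89: R from 86
Insert 32: L from 86 -> L from 40
Insert 62: L from 86 -> R from 40
Insert 49: L from 86 -> R from 40 -> L from 62

In-order: [32, 40, 49, 62, 86, 89]


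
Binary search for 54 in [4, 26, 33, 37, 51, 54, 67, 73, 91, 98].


Step 1: lo=0, hi=9, mid=4, val=51
Step 2: lo=5, hi=9, mid=7, val=73
Step 3: lo=5, hi=6, mid=5, val=54

Found at index 5


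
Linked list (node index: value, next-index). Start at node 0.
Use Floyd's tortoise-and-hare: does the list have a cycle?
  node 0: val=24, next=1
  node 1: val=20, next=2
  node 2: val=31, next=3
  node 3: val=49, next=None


Floyd's tortoise (slow, +1) and hare (fast, +2):
  init: slow=0, fast=0
  step 1: slow=1, fast=2
  step 2: fast 2->3->None, no cycle

Cycle: no


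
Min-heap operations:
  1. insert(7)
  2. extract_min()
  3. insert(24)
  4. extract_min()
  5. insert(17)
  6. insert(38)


insert(7) -> [7]
extract_min()->7, []
insert(24) -> [24]
extract_min()->24, []
insert(17) -> [17]
insert(38) -> [17, 38]

Final heap: [17, 38]


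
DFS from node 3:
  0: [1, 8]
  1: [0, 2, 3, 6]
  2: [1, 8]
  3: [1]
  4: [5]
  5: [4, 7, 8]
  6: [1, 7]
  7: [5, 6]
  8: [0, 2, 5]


Visit 3, push [1]
Visit 1, push [6, 2, 0]
Visit 0, push [8]
Visit 8, push [5, 2]
Visit 2, push []
Visit 5, push [7, 4]
Visit 4, push []
Visit 7, push [6]
Visit 6, push []

DFS order: [3, 1, 0, 8, 2, 5, 4, 7, 6]


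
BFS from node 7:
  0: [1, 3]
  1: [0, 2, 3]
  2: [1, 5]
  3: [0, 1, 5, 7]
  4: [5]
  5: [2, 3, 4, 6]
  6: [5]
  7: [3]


Visit 7, enqueue [3]
Visit 3, enqueue [0, 1, 5]
Visit 0, enqueue []
Visit 1, enqueue [2]
Visit 5, enqueue [4, 6]
Visit 2, enqueue []
Visit 4, enqueue []
Visit 6, enqueue []

BFS order: [7, 3, 0, 1, 5, 2, 4, 6]


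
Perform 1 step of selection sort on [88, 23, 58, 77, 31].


Initial: [88, 23, 58, 77, 31]
Step 1: min=23 at 1
  Swap: [23, 88, 58, 77, 31]

After 1 step: [23, 88, 58, 77, 31]


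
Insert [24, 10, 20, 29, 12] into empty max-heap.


Insert 24: [24]
Insert 10: [24, 10]
Insert 20: [24, 10, 20]
Insert 29: [29, 24, 20, 10]
Insert 12: [29, 24, 20, 10, 12]

Final heap: [29, 24, 20, 10, 12]


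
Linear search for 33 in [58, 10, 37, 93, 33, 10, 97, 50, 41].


i=0: 58!=33
i=1: 10!=33
i=2: 37!=33
i=3: 93!=33
i=4: 33==33 found!

Found at 4, 5 comps


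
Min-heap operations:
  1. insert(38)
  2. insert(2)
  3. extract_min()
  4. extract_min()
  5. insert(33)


insert(38) -> [38]
insert(2) -> [2, 38]
extract_min()->2, [38]
extract_min()->38, []
insert(33) -> [33]

Final heap: [33]


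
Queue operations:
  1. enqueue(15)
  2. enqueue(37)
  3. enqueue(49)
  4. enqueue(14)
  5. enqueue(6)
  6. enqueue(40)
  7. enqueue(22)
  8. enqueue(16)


enqueue(15) -> [15]
enqueue(37) -> [15, 37]
enqueue(49) -> [15, 37, 49]
enqueue(14) -> [15, 37, 49, 14]
enqueue(6) -> [15, 37, 49, 14, 6]
enqueue(40) -> [15, 37, 49, 14, 6, 40]
enqueue(22) -> [15, 37, 49, 14, 6, 40, 22]
enqueue(16) -> [15, 37, 49, 14, 6, 40, 22, 16]

Final queue: [15, 37, 49, 14, 6, 40, 22, 16]


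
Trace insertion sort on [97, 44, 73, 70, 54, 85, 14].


Initial: [97, 44, 73, 70, 54, 85, 14]
Insert 44: [44, 97, 73, 70, 54, 85, 14]
Insert 73: [44, 73, 97, 70, 54, 85, 14]
Insert 70: [44, 70, 73, 97, 54, 85, 14]
Insert 54: [44, 54, 70, 73, 97, 85, 14]
Insert 85: [44, 54, 70, 73, 85, 97, 14]
Insert 14: [14, 44, 54, 70, 73, 85, 97]

Sorted: [14, 44, 54, 70, 73, 85, 97]


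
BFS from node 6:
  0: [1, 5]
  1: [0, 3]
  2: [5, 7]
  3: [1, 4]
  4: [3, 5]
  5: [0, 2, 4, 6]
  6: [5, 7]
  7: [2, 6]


Visit 6, enqueue [5, 7]
Visit 5, enqueue [0, 2, 4]
Visit 7, enqueue []
Visit 0, enqueue [1]
Visit 2, enqueue []
Visit 4, enqueue [3]
Visit 1, enqueue []
Visit 3, enqueue []

BFS order: [6, 5, 7, 0, 2, 4, 1, 3]


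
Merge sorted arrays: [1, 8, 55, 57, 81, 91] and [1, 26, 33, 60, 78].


Take 1 from A
Take 1 from B
Take 8 from A
Take 26 from B
Take 33 from B
Take 55 from A
Take 57 from A
Take 60 from B
Take 78 from B

Merged: [1, 1, 8, 26, 33, 55, 57, 60, 78, 81, 91]


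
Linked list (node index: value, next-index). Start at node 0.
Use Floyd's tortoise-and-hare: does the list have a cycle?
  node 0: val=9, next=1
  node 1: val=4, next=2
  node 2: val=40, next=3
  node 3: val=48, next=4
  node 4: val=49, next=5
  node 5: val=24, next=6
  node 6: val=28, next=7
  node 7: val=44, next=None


Floyd's tortoise (slow, +1) and hare (fast, +2):
  init: slow=0, fast=0
  step 1: slow=1, fast=2
  step 2: slow=2, fast=4
  step 3: slow=3, fast=6
  step 4: fast 6->7->None, no cycle

Cycle: no


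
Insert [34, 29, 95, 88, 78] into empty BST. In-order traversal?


Insert 34: root
Insert 29: L from 34
Insert 95: R from 34
Insert 88: R from 34 -> L from 95
Insert 78: R from 34 -> L from 95 -> L from 88

In-order: [29, 34, 78, 88, 95]


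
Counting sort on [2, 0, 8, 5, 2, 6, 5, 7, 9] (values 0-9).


Input: [2, 0, 8, 5, 2, 6, 5, 7, 9]
Counts: [1, 0, 2, 0, 0, 2, 1, 1, 1, 1]

Sorted: [0, 2, 2, 5, 5, 6, 7, 8, 9]


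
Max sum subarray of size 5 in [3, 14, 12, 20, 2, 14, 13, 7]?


[0:5]: 51
[1:6]: 62
[2:7]: 61
[3:8]: 56

Max: 62 at [1:6]


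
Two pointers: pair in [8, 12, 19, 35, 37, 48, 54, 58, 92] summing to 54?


lo=0(8)+hi=8(92)=100
lo=0(8)+hi=7(58)=66
lo=0(8)+hi=6(54)=62
lo=0(8)+hi=5(48)=56
lo=0(8)+hi=4(37)=45
lo=1(12)+hi=4(37)=49
lo=2(19)+hi=4(37)=56
lo=2(19)+hi=3(35)=54

Yes: 19+35=54


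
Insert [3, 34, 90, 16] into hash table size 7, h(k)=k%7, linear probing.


Insert 3: h=3 -> slot 3
Insert 34: h=6 -> slot 6
Insert 90: h=6, 1 probes -> slot 0
Insert 16: h=2 -> slot 2

Table: [90, None, 16, 3, None, None, 34]


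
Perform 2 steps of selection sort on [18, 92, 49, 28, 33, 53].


Initial: [18, 92, 49, 28, 33, 53]
Step 1: min=18 at 0
  Swap: [18, 92, 49, 28, 33, 53]
Step 2: min=28 at 3
  Swap: [18, 28, 49, 92, 33, 53]

After 2 steps: [18, 28, 49, 92, 33, 53]


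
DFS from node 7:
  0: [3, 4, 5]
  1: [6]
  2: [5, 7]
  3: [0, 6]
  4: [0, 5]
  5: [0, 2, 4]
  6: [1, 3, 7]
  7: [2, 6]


Visit 7, push [6, 2]
Visit 2, push [5]
Visit 5, push [4, 0]
Visit 0, push [4, 3]
Visit 3, push [6]
Visit 6, push [1]
Visit 1, push []
Visit 4, push []

DFS order: [7, 2, 5, 0, 3, 6, 1, 4]


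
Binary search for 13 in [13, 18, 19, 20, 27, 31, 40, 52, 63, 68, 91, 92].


Step 1: lo=0, hi=11, mid=5, val=31
Step 2: lo=0, hi=4, mid=2, val=19
Step 3: lo=0, hi=1, mid=0, val=13

Found at index 0


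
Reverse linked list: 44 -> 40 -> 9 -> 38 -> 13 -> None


Step 1: curr=44, set curr.next=prev(None) | reversed so far: 44
Step 2: curr=40, set curr.next=prev(44) | reversed so far: 40 -> 44
Step 3: curr=9, set curr.next=prev(40) | reversed so far: 9 -> 40 -> 44
Step 4: curr=38, set curr.next=prev(9) | reversed so far: 38 -> 9 -> 40 -> 44
Step 5: curr=13, set curr.next=prev(38) | reversed so far: 13 -> 38 -> 9 -> 40 -> 44

13 -> 38 -> 9 -> 40 -> 44 -> None


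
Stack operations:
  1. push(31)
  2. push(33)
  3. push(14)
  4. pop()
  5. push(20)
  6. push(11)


push(31) -> [31]
push(33) -> [31, 33]
push(14) -> [31, 33, 14]
pop()->14, [31, 33]
push(20) -> [31, 33, 20]
push(11) -> [31, 33, 20, 11]

Final stack: [31, 33, 20, 11]


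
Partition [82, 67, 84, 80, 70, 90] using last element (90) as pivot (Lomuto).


Pivot: 90
  82 <= 90: advance i (no swap)
  67 <= 90: advance i (no swap)
  84 <= 90: advance i (no swap)
  80 <= 90: advance i (no swap)
  70 <= 90: advance i (no swap)
Place pivot at 5: [82, 67, 84, 80, 70, 90]

Partitioned: [82, 67, 84, 80, 70, 90]


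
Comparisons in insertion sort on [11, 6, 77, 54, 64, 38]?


Algorithm: insertion sort
Input: [11, 6, 77, 54, 64, 38]
Sorted: [6, 11, 38, 54, 64, 77]

10


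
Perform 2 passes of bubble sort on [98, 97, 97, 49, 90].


Initial: [98, 97, 97, 49, 90]
Pass 1: [97, 97, 49, 90, 98] (4 swaps)
Pass 2: [97, 49, 90, 97, 98] (2 swaps)

After 2 passes: [97, 49, 90, 97, 98]


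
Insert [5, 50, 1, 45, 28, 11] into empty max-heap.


Insert 5: [5]
Insert 50: [50, 5]
Insert 1: [50, 5, 1]
Insert 45: [50, 45, 1, 5]
Insert 28: [50, 45, 1, 5, 28]
Insert 11: [50, 45, 11, 5, 28, 1]

Final heap: [50, 45, 11, 5, 28, 1]


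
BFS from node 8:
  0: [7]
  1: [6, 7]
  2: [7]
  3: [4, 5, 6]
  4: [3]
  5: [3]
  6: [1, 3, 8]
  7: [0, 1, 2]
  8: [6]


Visit 8, enqueue [6]
Visit 6, enqueue [1, 3]
Visit 1, enqueue [7]
Visit 3, enqueue [4, 5]
Visit 7, enqueue [0, 2]
Visit 4, enqueue []
Visit 5, enqueue []
Visit 0, enqueue []
Visit 2, enqueue []

BFS order: [8, 6, 1, 3, 7, 4, 5, 0, 2]


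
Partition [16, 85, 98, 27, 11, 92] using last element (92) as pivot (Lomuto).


Pivot: 92
  16 <= 92: advance i (no swap)
  85 <= 92: advance i (no swap)
  27 <= 92: swap -> [16, 85, 27, 98, 11, 92]
  11 <= 92: swap -> [16, 85, 27, 11, 98, 92]
Place pivot at 4: [16, 85, 27, 11, 92, 98]

Partitioned: [16, 85, 27, 11, 92, 98]


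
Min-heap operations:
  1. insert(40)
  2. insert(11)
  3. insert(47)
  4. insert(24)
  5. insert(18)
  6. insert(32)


insert(40) -> [40]
insert(11) -> [11, 40]
insert(47) -> [11, 40, 47]
insert(24) -> [11, 24, 47, 40]
insert(18) -> [11, 18, 47, 40, 24]
insert(32) -> [11, 18, 32, 40, 24, 47]

Final heap: [11, 18, 32, 40, 24, 47]


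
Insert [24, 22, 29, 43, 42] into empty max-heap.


Insert 24: [24]
Insert 22: [24, 22]
Insert 29: [29, 22, 24]
Insert 43: [43, 29, 24, 22]
Insert 42: [43, 42, 24, 22, 29]

Final heap: [43, 42, 24, 22, 29]


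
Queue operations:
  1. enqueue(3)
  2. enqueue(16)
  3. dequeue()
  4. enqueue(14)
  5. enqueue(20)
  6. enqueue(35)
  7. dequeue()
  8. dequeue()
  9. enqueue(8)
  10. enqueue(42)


enqueue(3) -> [3]
enqueue(16) -> [3, 16]
dequeue()->3, [16]
enqueue(14) -> [16, 14]
enqueue(20) -> [16, 14, 20]
enqueue(35) -> [16, 14, 20, 35]
dequeue()->16, [14, 20, 35]
dequeue()->14, [20, 35]
enqueue(8) -> [20, 35, 8]
enqueue(42) -> [20, 35, 8, 42]

Final queue: [20, 35, 8, 42]


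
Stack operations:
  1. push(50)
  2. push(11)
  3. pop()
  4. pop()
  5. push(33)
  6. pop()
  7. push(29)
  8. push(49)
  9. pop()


push(50) -> [50]
push(11) -> [50, 11]
pop()->11, [50]
pop()->50, []
push(33) -> [33]
pop()->33, []
push(29) -> [29]
push(49) -> [29, 49]
pop()->49, [29]

Final stack: [29]


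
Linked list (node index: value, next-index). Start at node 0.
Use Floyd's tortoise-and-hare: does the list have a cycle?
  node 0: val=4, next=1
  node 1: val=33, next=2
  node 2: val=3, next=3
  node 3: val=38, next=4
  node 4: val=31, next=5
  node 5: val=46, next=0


Floyd's tortoise (slow, +1) and hare (fast, +2):
  init: slow=0, fast=0
  step 1: slow=1, fast=2
  step 2: slow=2, fast=4
  step 3: slow=3, fast=0
  step 4: slow=4, fast=2
  step 5: slow=5, fast=4
  step 6: slow=0, fast=0
  slow == fast at node 0: cycle detected

Cycle: yes


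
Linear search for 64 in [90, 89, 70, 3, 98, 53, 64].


i=0: 90!=64
i=1: 89!=64
i=2: 70!=64
i=3: 3!=64
i=4: 98!=64
i=5: 53!=64
i=6: 64==64 found!

Found at 6, 7 comps


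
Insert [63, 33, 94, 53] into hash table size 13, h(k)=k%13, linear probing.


Insert 63: h=11 -> slot 11
Insert 33: h=7 -> slot 7
Insert 94: h=3 -> slot 3
Insert 53: h=1 -> slot 1

Table: [None, 53, None, 94, None, None, None, 33, None, None, None, 63, None]


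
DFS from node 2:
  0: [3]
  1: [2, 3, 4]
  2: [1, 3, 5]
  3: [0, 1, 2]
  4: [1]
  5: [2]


Visit 2, push [5, 3, 1]
Visit 1, push [4, 3]
Visit 3, push [0]
Visit 0, push []
Visit 4, push []
Visit 5, push []

DFS order: [2, 1, 3, 0, 4, 5]


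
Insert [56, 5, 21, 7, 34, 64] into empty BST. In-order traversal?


Insert 56: root
Insert 5: L from 56
Insert 21: L from 56 -> R from 5
Insert 7: L from 56 -> R from 5 -> L from 21
Insert 34: L from 56 -> R from 5 -> R from 21
Insert 64: R from 56

In-order: [5, 7, 21, 34, 56, 64]


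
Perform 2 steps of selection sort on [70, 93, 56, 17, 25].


Initial: [70, 93, 56, 17, 25]
Step 1: min=17 at 3
  Swap: [17, 93, 56, 70, 25]
Step 2: min=25 at 4
  Swap: [17, 25, 56, 70, 93]

After 2 steps: [17, 25, 56, 70, 93]


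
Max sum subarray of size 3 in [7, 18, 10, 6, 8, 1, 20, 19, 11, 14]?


[0:3]: 35
[1:4]: 34
[2:5]: 24
[3:6]: 15
[4:7]: 29
[5:8]: 40
[6:9]: 50
[7:10]: 44

Max: 50 at [6:9]


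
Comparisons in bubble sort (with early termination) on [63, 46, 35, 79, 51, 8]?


Algorithm: bubble sort (with early termination)
Input: [63, 46, 35, 79, 51, 8]
Sorted: [8, 35, 46, 51, 63, 79]

15


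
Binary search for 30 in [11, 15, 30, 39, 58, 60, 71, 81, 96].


Step 1: lo=0, hi=8, mid=4, val=58
Step 2: lo=0, hi=3, mid=1, val=15
Step 3: lo=2, hi=3, mid=2, val=30

Found at index 2


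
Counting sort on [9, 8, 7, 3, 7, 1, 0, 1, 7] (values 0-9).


Input: [9, 8, 7, 3, 7, 1, 0, 1, 7]
Counts: [1, 2, 0, 1, 0, 0, 0, 3, 1, 1]

Sorted: [0, 1, 1, 3, 7, 7, 7, 8, 9]


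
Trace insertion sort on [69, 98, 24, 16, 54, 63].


Initial: [69, 98, 24, 16, 54, 63]
Insert 98: [69, 98, 24, 16, 54, 63]
Insert 24: [24, 69, 98, 16, 54, 63]
Insert 16: [16, 24, 69, 98, 54, 63]
Insert 54: [16, 24, 54, 69, 98, 63]
Insert 63: [16, 24, 54, 63, 69, 98]

Sorted: [16, 24, 54, 63, 69, 98]


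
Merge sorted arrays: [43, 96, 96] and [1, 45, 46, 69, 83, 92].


Take 1 from B
Take 43 from A
Take 45 from B
Take 46 from B
Take 69 from B
Take 83 from B
Take 92 from B

Merged: [1, 43, 45, 46, 69, 83, 92, 96, 96]


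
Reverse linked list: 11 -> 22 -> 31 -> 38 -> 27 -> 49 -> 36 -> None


Step 1: curr=11, set curr.next=prev(None) | reversed so far: 11
Step 2: curr=22, set curr.next=prev(11) | reversed so far: 22 -> 11
Step 3: curr=31, set curr.next=prev(22) | reversed so far: 31 -> 22 -> 11
Step 4: curr=38, set curr.next=prev(31) | reversed so far: 38 -> 31 -> 22 -> 11
Step 5: curr=27, set curr.next=prev(38) | reversed so far: 27 -> 38 -> 31 -> 22 -> 11
Step 6: curr=49, set curr.next=prev(27) | reversed so far: 49 -> 27 -> 38 -> 31 -> 22 -> 11
Step 7: curr=36, set curr.next=prev(49) | reversed so far: 36 -> 49 -> 27 -> 38 -> 31 -> 22 -> 11

36 -> 49 -> 27 -> 38 -> 31 -> 22 -> 11 -> None


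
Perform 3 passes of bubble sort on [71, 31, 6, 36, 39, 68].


Initial: [71, 31, 6, 36, 39, 68]
Pass 1: [31, 6, 36, 39, 68, 71] (5 swaps)
Pass 2: [6, 31, 36, 39, 68, 71] (1 swaps)
Pass 3: [6, 31, 36, 39, 68, 71] (0 swaps)

After 3 passes: [6, 31, 36, 39, 68, 71]


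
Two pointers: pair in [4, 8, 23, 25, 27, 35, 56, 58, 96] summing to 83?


lo=0(4)+hi=8(96)=100
lo=0(4)+hi=7(58)=62
lo=1(8)+hi=7(58)=66
lo=2(23)+hi=7(58)=81
lo=3(25)+hi=7(58)=83

Yes: 25+58=83


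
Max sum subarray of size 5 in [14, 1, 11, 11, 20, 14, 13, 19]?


[0:5]: 57
[1:6]: 57
[2:7]: 69
[3:8]: 77

Max: 77 at [3:8]


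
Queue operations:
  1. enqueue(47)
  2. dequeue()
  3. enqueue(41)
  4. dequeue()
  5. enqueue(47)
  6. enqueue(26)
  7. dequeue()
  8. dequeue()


enqueue(47) -> [47]
dequeue()->47, []
enqueue(41) -> [41]
dequeue()->41, []
enqueue(47) -> [47]
enqueue(26) -> [47, 26]
dequeue()->47, [26]
dequeue()->26, []

Final queue: []


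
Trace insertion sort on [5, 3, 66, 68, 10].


Initial: [5, 3, 66, 68, 10]
Insert 3: [3, 5, 66, 68, 10]
Insert 66: [3, 5, 66, 68, 10]
Insert 68: [3, 5, 66, 68, 10]
Insert 10: [3, 5, 10, 66, 68]

Sorted: [3, 5, 10, 66, 68]


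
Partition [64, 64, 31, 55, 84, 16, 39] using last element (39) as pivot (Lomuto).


Pivot: 39
  31 <= 39: swap -> [31, 64, 64, 55, 84, 16, 39]
  16 <= 39: swap -> [31, 16, 64, 55, 84, 64, 39]
Place pivot at 2: [31, 16, 39, 55, 84, 64, 64]

Partitioned: [31, 16, 39, 55, 84, 64, 64]


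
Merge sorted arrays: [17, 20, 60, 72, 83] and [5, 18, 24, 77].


Take 5 from B
Take 17 from A
Take 18 from B
Take 20 from A
Take 24 from B
Take 60 from A
Take 72 from A
Take 77 from B

Merged: [5, 17, 18, 20, 24, 60, 72, 77, 83]


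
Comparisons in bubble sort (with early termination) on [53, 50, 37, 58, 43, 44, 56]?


Algorithm: bubble sort (with early termination)
Input: [53, 50, 37, 58, 43, 44, 56]
Sorted: [37, 43, 44, 50, 53, 56, 58]

18


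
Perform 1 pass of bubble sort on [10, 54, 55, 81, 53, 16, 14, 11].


Initial: [10, 54, 55, 81, 53, 16, 14, 11]
Pass 1: [10, 54, 55, 53, 16, 14, 11, 81] (4 swaps)

After 1 pass: [10, 54, 55, 53, 16, 14, 11, 81]


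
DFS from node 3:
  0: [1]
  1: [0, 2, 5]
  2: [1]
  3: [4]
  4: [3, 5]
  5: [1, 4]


Visit 3, push [4]
Visit 4, push [5]
Visit 5, push [1]
Visit 1, push [2, 0]
Visit 0, push []
Visit 2, push []

DFS order: [3, 4, 5, 1, 0, 2]


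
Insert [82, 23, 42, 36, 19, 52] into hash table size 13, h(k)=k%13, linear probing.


Insert 82: h=4 -> slot 4
Insert 23: h=10 -> slot 10
Insert 42: h=3 -> slot 3
Insert 36: h=10, 1 probes -> slot 11
Insert 19: h=6 -> slot 6
Insert 52: h=0 -> slot 0

Table: [52, None, None, 42, 82, None, 19, None, None, None, 23, 36, None]


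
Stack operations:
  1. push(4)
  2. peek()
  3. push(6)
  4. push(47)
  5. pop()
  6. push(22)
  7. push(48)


push(4) -> [4]
peek()->4
push(6) -> [4, 6]
push(47) -> [4, 6, 47]
pop()->47, [4, 6]
push(22) -> [4, 6, 22]
push(48) -> [4, 6, 22, 48]

Final stack: [4, 6, 22, 48]


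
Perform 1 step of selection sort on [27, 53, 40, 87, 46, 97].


Initial: [27, 53, 40, 87, 46, 97]
Step 1: min=27 at 0
  Swap: [27, 53, 40, 87, 46, 97]

After 1 step: [27, 53, 40, 87, 46, 97]


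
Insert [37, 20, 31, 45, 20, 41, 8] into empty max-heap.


Insert 37: [37]
Insert 20: [37, 20]
Insert 31: [37, 20, 31]
Insert 45: [45, 37, 31, 20]
Insert 20: [45, 37, 31, 20, 20]
Insert 41: [45, 37, 41, 20, 20, 31]
Insert 8: [45, 37, 41, 20, 20, 31, 8]

Final heap: [45, 37, 41, 20, 20, 31, 8]
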